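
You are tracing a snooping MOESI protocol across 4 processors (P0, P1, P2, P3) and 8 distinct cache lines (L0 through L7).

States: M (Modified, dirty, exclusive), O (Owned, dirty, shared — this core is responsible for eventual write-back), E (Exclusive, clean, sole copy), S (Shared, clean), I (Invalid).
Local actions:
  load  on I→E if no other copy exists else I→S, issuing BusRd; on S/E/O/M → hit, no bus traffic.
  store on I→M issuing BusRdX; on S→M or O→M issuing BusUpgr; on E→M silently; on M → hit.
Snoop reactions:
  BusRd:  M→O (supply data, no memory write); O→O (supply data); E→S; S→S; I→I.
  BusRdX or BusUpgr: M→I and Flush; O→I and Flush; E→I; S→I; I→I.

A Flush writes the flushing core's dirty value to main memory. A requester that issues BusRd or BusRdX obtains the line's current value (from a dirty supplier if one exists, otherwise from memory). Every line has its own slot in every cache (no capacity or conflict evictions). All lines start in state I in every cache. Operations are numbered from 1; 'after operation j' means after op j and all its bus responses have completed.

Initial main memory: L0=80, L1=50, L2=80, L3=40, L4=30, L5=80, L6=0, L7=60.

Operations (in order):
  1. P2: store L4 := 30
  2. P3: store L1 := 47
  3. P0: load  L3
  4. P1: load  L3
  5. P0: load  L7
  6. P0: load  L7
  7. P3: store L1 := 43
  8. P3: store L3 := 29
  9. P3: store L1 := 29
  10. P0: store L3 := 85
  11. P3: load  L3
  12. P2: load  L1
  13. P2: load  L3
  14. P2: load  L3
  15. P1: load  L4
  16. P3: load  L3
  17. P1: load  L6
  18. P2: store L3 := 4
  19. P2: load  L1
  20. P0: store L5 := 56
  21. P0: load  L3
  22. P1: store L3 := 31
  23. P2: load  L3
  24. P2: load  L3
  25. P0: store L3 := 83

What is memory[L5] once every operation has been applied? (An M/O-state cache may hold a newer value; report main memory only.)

memory[L5] = 80

[1] P2: store L4 := 30 | P0:I, P1:I, P2:M(30), P3:I | bus: BusRdX
[2] P3: store L1 := 47 | P0:I, P1:I, P2:I, P3:M(47) | bus: BusRdX
[3] P0: load  L3 | P0:E(40), P1:I, P2:I, P3:I | bus: BusRd
[4] P1: load  L3 | P0:S(40), P1:S(40), P2:I, P3:I | bus: BusRd
[5] P0: load  L7 | P0:E(60), P1:I, P2:I, P3:I | bus: BusRd
[6] P0: load  L7 | P0:E(60), P1:I, P2:I, P3:I | bus: none
[7] P3: store L1 := 43 | P0:I, P1:I, P2:I, P3:M(43) | bus: none
[8] P3: store L3 := 29 | P0:I, P1:I, P2:I, P3:M(29) | bus: BusRdX
[9] P3: store L1 := 29 | P0:I, P1:I, P2:I, P3:M(29) | bus: none
[10] P0: store L3 := 85 | P0:M(85), P1:I, P2:I, P3:I | bus: BusRdX,Flush
[11] P3: load  L3 | P0:O(85), P1:I, P2:I, P3:S(85) | bus: BusRd
[12] P2: load  L1 | P0:I, P1:I, P2:S(29), P3:O(29) | bus: BusRd
[13] P2: load  L3 | P0:O(85), P1:I, P2:S(85), P3:S(85) | bus: BusRd
[14] P2: load  L3 | P0:O(85), P1:I, P2:S(85), P3:S(85) | bus: none
[15] P1: load  L4 | P0:I, P1:S(30), P2:O(30), P3:I | bus: BusRd
[16] P3: load  L3 | P0:O(85), P1:I, P2:S(85), P3:S(85) | bus: none
[17] P1: load  L6 | P0:I, P1:E(0), P2:I, P3:I | bus: BusRd
[18] P2: store L3 := 4 | P0:I, P1:I, P2:M(4), P3:I | bus: BusUpgr,Flush
[19] P2: load  L1 | P0:I, P1:I, P2:S(29), P3:O(29) | bus: none
[20] P0: store L5 := 56 | P0:M(56), P1:I, P2:I, P3:I | bus: BusRdX
[21] P0: load  L3 | P0:S(4), P1:I, P2:O(4), P3:I | bus: BusRd
[22] P1: store L3 := 31 | P0:I, P1:M(31), P2:I, P3:I | bus: BusRdX,Flush
[23] P2: load  L3 | P0:I, P1:O(31), P2:S(31), P3:I | bus: BusRd
[24] P2: load  L3 | P0:I, P1:O(31), P2:S(31), P3:I | bus: none
[25] P0: store L3 := 83 | P0:M(83), P1:I, P2:I, P3:I | bus: BusRdX,Flush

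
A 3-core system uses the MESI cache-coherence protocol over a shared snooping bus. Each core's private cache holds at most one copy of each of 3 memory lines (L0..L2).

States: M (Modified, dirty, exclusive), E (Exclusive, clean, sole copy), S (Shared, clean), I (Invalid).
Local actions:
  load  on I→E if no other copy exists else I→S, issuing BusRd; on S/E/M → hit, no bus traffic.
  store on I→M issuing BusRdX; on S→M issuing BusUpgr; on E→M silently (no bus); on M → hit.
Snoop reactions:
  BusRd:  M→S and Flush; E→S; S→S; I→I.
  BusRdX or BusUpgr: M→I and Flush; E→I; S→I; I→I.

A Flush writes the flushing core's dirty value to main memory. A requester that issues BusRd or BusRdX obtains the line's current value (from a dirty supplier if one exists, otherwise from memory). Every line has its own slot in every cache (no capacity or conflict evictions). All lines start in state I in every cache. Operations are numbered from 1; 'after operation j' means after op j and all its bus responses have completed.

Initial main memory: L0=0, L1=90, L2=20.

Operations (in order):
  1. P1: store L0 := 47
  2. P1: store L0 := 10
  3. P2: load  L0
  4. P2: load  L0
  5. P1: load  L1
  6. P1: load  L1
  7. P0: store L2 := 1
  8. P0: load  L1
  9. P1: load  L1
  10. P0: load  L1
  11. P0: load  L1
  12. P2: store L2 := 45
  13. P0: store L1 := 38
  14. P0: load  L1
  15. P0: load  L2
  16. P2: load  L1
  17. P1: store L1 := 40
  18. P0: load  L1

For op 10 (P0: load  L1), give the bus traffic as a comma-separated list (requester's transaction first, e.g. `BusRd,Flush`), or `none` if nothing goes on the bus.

1. P1: store L0 := 47  bus=[BusRdX]  L0: P0=I P1=M P2=I  mem[L0]=0
2. P1: store L0 := 10  bus=[-]  L0: P0=I P1=M P2=I  mem[L0]=0
3. P2: load  L0  bus=[BusRd,Flush]  L0: P0=I P1=S P2=S  mem[L0]=10
4. P2: load  L0  bus=[-]  L0: P0=I P1=S P2=S  mem[L0]=10
5. P1: load  L1  bus=[BusRd]  L1: P0=I P1=E P2=I  mem[L1]=90
6. P1: load  L1  bus=[-]  L1: P0=I P1=E P2=I  mem[L1]=90
7. P0: store L2 := 1  bus=[BusRdX]  L2: P0=M P1=I P2=I  mem[L2]=20
8. P0: load  L1  bus=[BusRd]  L1: P0=S P1=S P2=I  mem[L1]=90
9. P1: load  L1  bus=[-]  L1: P0=S P1=S P2=I  mem[L1]=90
10. P0: load  L1  bus=[-]  L1: P0=S P1=S P2=I  mem[L1]=90
11. P0: load  L1  bus=[-]  L1: P0=S P1=S P2=I  mem[L1]=90
12. P2: store L2 := 45  bus=[BusRdX,Flush]  L2: P0=I P1=I P2=M  mem[L2]=1
13. P0: store L1 := 38  bus=[BusUpgr]  L1: P0=M P1=I P2=I  mem[L1]=90
14. P0: load  L1  bus=[-]  L1: P0=M P1=I P2=I  mem[L1]=90
15. P0: load  L2  bus=[BusRd,Flush]  L2: P0=S P1=I P2=S  mem[L2]=45
16. P2: load  L1  bus=[BusRd,Flush]  L1: P0=S P1=I P2=S  mem[L1]=38
17. P1: store L1 := 40  bus=[BusRdX]  L1: P0=I P1=M P2=I  mem[L1]=38
18. P0: load  L1  bus=[BusRd,Flush]  L1: P0=S P1=S P2=I  mem[L1]=40

bus = none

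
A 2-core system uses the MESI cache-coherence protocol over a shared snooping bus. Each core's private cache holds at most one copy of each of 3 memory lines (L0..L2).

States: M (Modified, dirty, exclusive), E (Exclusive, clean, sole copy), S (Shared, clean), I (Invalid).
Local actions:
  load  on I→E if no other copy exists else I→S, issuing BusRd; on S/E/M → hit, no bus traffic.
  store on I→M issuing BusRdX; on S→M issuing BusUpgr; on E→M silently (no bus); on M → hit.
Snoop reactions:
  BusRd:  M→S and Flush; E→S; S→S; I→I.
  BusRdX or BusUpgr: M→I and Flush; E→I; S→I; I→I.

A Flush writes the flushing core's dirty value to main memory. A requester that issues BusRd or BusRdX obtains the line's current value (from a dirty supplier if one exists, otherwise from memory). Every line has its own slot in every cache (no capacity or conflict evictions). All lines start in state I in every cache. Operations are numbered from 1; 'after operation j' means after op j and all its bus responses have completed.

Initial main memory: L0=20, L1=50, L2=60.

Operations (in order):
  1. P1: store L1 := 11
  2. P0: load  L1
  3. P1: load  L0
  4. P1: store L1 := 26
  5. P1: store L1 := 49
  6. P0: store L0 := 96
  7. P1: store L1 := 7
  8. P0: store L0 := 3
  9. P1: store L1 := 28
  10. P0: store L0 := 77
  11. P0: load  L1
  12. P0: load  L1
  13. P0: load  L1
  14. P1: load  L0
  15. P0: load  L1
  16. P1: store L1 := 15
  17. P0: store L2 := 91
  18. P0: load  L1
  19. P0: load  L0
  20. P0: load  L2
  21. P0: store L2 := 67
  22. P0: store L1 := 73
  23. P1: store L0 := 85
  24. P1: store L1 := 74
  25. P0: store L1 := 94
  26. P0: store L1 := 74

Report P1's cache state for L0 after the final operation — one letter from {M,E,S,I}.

[1] P1: store L1 := 11 | P0:I, P1:M(11) | bus: BusRdX
[2] P0: load  L1 | P0:S(11), P1:S(11) | bus: BusRd,Flush
[3] P1: load  L0 | P0:I, P1:E(20) | bus: BusRd
[4] P1: store L1 := 26 | P0:I, P1:M(26) | bus: BusUpgr
[5] P1: store L1 := 49 | P0:I, P1:M(49) | bus: none
[6] P0: store L0 := 96 | P0:M(96), P1:I | bus: BusRdX
[7] P1: store L1 := 7 | P0:I, P1:M(7) | bus: none
[8] P0: store L0 := 3 | P0:M(3), P1:I | bus: none
[9] P1: store L1 := 28 | P0:I, P1:M(28) | bus: none
[10] P0: store L0 := 77 | P0:M(77), P1:I | bus: none
[11] P0: load  L1 | P0:S(28), P1:S(28) | bus: BusRd,Flush
[12] P0: load  L1 | P0:S(28), P1:S(28) | bus: none
[13] P0: load  L1 | P0:S(28), P1:S(28) | bus: none
[14] P1: load  L0 | P0:S(77), P1:S(77) | bus: BusRd,Flush
[15] P0: load  L1 | P0:S(28), P1:S(28) | bus: none
[16] P1: store L1 := 15 | P0:I, P1:M(15) | bus: BusUpgr
[17] P0: store L2 := 91 | P0:M(91), P1:I | bus: BusRdX
[18] P0: load  L1 | P0:S(15), P1:S(15) | bus: BusRd,Flush
[19] P0: load  L0 | P0:S(77), P1:S(77) | bus: none
[20] P0: load  L2 | P0:M(91), P1:I | bus: none
[21] P0: store L2 := 67 | P0:M(67), P1:I | bus: none
[22] P0: store L1 := 73 | P0:M(73), P1:I | bus: BusUpgr
[23] P1: store L0 := 85 | P0:I, P1:M(85) | bus: BusUpgr
[24] P1: store L1 := 74 | P0:I, P1:M(74) | bus: BusRdX,Flush
[25] P0: store L1 := 94 | P0:M(94), P1:I | bus: BusRdX,Flush
[26] P0: store L1 := 74 | P0:M(74), P1:I | bus: none

state = M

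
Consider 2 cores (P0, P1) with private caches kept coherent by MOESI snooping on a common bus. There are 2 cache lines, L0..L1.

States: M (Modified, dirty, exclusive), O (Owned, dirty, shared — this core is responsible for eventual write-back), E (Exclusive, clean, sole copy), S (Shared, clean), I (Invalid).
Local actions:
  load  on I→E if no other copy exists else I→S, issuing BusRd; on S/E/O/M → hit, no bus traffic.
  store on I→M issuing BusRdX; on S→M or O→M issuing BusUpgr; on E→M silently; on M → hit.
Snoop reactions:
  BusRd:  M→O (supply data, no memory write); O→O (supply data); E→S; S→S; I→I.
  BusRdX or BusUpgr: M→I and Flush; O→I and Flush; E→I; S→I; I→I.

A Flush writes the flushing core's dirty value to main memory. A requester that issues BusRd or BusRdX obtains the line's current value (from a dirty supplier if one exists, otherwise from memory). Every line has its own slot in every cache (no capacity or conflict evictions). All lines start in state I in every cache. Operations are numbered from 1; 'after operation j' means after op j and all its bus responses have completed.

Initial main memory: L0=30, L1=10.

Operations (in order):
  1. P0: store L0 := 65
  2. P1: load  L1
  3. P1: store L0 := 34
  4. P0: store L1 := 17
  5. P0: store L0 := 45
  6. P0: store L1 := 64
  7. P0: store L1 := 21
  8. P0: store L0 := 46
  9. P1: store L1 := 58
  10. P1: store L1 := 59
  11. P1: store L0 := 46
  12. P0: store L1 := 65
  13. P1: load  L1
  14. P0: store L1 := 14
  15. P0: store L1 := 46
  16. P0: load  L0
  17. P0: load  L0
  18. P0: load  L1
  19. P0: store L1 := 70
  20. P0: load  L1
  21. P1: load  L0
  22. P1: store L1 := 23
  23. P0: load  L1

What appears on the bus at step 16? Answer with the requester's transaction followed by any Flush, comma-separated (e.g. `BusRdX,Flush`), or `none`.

[1] P0: store L0 := 65 | P0:M(65), P1:I | bus: BusRdX
[2] P1: load  L1 | P0:I, P1:E(10) | bus: BusRd
[3] P1: store L0 := 34 | P0:I, P1:M(34) | bus: BusRdX,Flush
[4] P0: store L1 := 17 | P0:M(17), P1:I | bus: BusRdX
[5] P0: store L0 := 45 | P0:M(45), P1:I | bus: BusRdX,Flush
[6] P0: store L1 := 64 | P0:M(64), P1:I | bus: none
[7] P0: store L1 := 21 | P0:M(21), P1:I | bus: none
[8] P0: store L0 := 46 | P0:M(46), P1:I | bus: none
[9] P1: store L1 := 58 | P0:I, P1:M(58) | bus: BusRdX,Flush
[10] P1: store L1 := 59 | P0:I, P1:M(59) | bus: none
[11] P1: store L0 := 46 | P0:I, P1:M(46) | bus: BusRdX,Flush
[12] P0: store L1 := 65 | P0:M(65), P1:I | bus: BusRdX,Flush
[13] P1: load  L1 | P0:O(65), P1:S(65) | bus: BusRd
[14] P0: store L1 := 14 | P0:M(14), P1:I | bus: BusUpgr
[15] P0: store L1 := 46 | P0:M(46), P1:I | bus: none
[16] P0: load  L0 | P0:S(46), P1:O(46) | bus: BusRd
[17] P0: load  L0 | P0:S(46), P1:O(46) | bus: none
[18] P0: load  L1 | P0:M(46), P1:I | bus: none
[19] P0: store L1 := 70 | P0:M(70), P1:I | bus: none
[20] P0: load  L1 | P0:M(70), P1:I | bus: none
[21] P1: load  L0 | P0:S(46), P1:O(46) | bus: none
[22] P1: store L1 := 23 | P0:I, P1:M(23) | bus: BusRdX,Flush
[23] P0: load  L1 | P0:S(23), P1:O(23) | bus: BusRd

bus = BusRd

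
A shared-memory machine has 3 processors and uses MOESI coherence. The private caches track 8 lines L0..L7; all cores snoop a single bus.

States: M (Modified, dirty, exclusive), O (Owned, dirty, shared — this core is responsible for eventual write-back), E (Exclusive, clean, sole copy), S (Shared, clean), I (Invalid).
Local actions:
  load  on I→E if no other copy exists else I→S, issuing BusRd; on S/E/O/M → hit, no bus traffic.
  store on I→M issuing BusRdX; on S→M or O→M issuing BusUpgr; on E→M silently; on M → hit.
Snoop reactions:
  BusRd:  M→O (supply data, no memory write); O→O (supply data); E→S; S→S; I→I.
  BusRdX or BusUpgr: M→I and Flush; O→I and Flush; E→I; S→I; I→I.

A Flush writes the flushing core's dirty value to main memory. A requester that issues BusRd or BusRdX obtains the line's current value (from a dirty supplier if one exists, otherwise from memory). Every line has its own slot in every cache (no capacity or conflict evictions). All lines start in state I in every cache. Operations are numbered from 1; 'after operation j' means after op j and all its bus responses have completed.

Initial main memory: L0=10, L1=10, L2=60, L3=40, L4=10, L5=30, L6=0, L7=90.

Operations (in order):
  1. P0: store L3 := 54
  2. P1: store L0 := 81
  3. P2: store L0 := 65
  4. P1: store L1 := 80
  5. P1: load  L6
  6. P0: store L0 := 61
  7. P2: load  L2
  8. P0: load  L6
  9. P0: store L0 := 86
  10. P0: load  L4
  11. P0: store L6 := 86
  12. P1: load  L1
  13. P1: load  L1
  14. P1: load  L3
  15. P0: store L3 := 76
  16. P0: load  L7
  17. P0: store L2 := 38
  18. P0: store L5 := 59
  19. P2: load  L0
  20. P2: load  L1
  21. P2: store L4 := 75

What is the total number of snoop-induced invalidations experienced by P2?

invalidations = 2

1. P0: store L3 := 54  bus=[BusRdX]  L3: P0=M P1=I P2=I  mem[L3]=40
2. P1: store L0 := 81  bus=[BusRdX]  L0: P0=I P1=M P2=I  mem[L0]=10
3. P2: store L0 := 65  bus=[BusRdX,Flush]  L0: P0=I P1=I P2=M  mem[L0]=81
4. P1: store L1 := 80  bus=[BusRdX]  L1: P0=I P1=M P2=I  mem[L1]=10
5. P1: load  L6  bus=[BusRd]  L6: P0=I P1=E P2=I  mem[L6]=0
6. P0: store L0 := 61  bus=[BusRdX,Flush]  L0: P0=M P1=I P2=I  mem[L0]=65
7. P2: load  L2  bus=[BusRd]  L2: P0=I P1=I P2=E  mem[L2]=60
8. P0: load  L6  bus=[BusRd]  L6: P0=S P1=S P2=I  mem[L6]=0
9. P0: store L0 := 86  bus=[-]  L0: P0=M P1=I P2=I  mem[L0]=65
10. P0: load  L4  bus=[BusRd]  L4: P0=E P1=I P2=I  mem[L4]=10
11. P0: store L6 := 86  bus=[BusUpgr]  L6: P0=M P1=I P2=I  mem[L6]=0
12. P1: load  L1  bus=[-]  L1: P0=I P1=M P2=I  mem[L1]=10
13. P1: load  L1  bus=[-]  L1: P0=I P1=M P2=I  mem[L1]=10
14. P1: load  L3  bus=[BusRd]  L3: P0=O P1=S P2=I  mem[L3]=40
15. P0: store L3 := 76  bus=[BusUpgr]  L3: P0=M P1=I P2=I  mem[L3]=40
16. P0: load  L7  bus=[BusRd]  L7: P0=E P1=I P2=I  mem[L7]=90
17. P0: store L2 := 38  bus=[BusRdX]  L2: P0=M P1=I P2=I  mem[L2]=60
18. P0: store L5 := 59  bus=[BusRdX]  L5: P0=M P1=I P2=I  mem[L5]=30
19. P2: load  L0  bus=[BusRd]  L0: P0=O P1=I P2=S  mem[L0]=65
20. P2: load  L1  bus=[BusRd]  L1: P0=I P1=O P2=S  mem[L1]=10
21. P2: store L4 := 75  bus=[BusRdX]  L4: P0=I P1=I P2=M  mem[L4]=10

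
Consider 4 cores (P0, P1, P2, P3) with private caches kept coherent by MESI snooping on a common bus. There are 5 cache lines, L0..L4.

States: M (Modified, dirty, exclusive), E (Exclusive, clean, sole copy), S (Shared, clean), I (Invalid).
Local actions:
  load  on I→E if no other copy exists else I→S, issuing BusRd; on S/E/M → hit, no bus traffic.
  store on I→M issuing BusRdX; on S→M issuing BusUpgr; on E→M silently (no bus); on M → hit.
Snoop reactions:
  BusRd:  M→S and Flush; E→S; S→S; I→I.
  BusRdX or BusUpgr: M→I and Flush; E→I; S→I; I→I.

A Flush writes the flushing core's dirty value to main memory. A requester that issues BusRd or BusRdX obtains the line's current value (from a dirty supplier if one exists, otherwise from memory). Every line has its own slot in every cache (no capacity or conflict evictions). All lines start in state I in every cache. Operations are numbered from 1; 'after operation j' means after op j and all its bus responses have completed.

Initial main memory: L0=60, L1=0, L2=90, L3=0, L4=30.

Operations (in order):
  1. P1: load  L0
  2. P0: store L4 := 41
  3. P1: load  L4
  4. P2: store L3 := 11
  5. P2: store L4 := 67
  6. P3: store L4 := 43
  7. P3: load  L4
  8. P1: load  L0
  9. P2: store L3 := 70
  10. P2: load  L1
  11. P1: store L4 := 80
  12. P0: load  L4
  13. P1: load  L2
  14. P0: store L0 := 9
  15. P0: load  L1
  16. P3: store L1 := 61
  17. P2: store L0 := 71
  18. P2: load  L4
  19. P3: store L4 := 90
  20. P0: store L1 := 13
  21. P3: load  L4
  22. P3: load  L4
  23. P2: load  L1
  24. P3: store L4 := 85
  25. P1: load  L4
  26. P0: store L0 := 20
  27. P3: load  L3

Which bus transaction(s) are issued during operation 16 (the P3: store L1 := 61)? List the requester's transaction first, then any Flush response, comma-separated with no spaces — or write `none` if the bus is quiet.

bus = BusRdX

1. P1: load  L0  bus=[BusRd]  L0: P0=I P1=E P2=I P3=I  mem[L0]=60
2. P0: store L4 := 41  bus=[BusRdX]  L4: P0=M P1=I P2=I P3=I  mem[L4]=30
3. P1: load  L4  bus=[BusRd,Flush]  L4: P0=S P1=S P2=I P3=I  mem[L4]=41
4. P2: store L3 := 11  bus=[BusRdX]  L3: P0=I P1=I P2=M P3=I  mem[L3]=0
5. P2: store L4 := 67  bus=[BusRdX]  L4: P0=I P1=I P2=M P3=I  mem[L4]=41
6. P3: store L4 := 43  bus=[BusRdX,Flush]  L4: P0=I P1=I P2=I P3=M  mem[L4]=67
7. P3: load  L4  bus=[-]  L4: P0=I P1=I P2=I P3=M  mem[L4]=67
8. P1: load  L0  bus=[-]  L0: P0=I P1=E P2=I P3=I  mem[L0]=60
9. P2: store L3 := 70  bus=[-]  L3: P0=I P1=I P2=M P3=I  mem[L3]=0
10. P2: load  L1  bus=[BusRd]  L1: P0=I P1=I P2=E P3=I  mem[L1]=0
11. P1: store L4 := 80  bus=[BusRdX,Flush]  L4: P0=I P1=M P2=I P3=I  mem[L4]=43
12. P0: load  L4  bus=[BusRd,Flush]  L4: P0=S P1=S P2=I P3=I  mem[L4]=80
13. P1: load  L2  bus=[BusRd]  L2: P0=I P1=E P2=I P3=I  mem[L2]=90
14. P0: store L0 := 9  bus=[BusRdX]  L0: P0=M P1=I P2=I P3=I  mem[L0]=60
15. P0: load  L1  bus=[BusRd]  L1: P0=S P1=I P2=S P3=I  mem[L1]=0
16. P3: store L1 := 61  bus=[BusRdX]  L1: P0=I P1=I P2=I P3=M  mem[L1]=0
17. P2: store L0 := 71  bus=[BusRdX,Flush]  L0: P0=I P1=I P2=M P3=I  mem[L0]=9
18. P2: load  L4  bus=[BusRd]  L4: P0=S P1=S P2=S P3=I  mem[L4]=80
19. P3: store L4 := 90  bus=[BusRdX]  L4: P0=I P1=I P2=I P3=M  mem[L4]=80
20. P0: store L1 := 13  bus=[BusRdX,Flush]  L1: P0=M P1=I P2=I P3=I  mem[L1]=61
21. P3: load  L4  bus=[-]  L4: P0=I P1=I P2=I P3=M  mem[L4]=80
22. P3: load  L4  bus=[-]  L4: P0=I P1=I P2=I P3=M  mem[L4]=80
23. P2: load  L1  bus=[BusRd,Flush]  L1: P0=S P1=I P2=S P3=I  mem[L1]=13
24. P3: store L4 := 85  bus=[-]  L4: P0=I P1=I P2=I P3=M  mem[L4]=80
25. P1: load  L4  bus=[BusRd,Flush]  L4: P0=I P1=S P2=I P3=S  mem[L4]=85
26. P0: store L0 := 20  bus=[BusRdX,Flush]  L0: P0=M P1=I P2=I P3=I  mem[L0]=71
27. P3: load  L3  bus=[BusRd,Flush]  L3: P0=I P1=I P2=S P3=S  mem[L3]=70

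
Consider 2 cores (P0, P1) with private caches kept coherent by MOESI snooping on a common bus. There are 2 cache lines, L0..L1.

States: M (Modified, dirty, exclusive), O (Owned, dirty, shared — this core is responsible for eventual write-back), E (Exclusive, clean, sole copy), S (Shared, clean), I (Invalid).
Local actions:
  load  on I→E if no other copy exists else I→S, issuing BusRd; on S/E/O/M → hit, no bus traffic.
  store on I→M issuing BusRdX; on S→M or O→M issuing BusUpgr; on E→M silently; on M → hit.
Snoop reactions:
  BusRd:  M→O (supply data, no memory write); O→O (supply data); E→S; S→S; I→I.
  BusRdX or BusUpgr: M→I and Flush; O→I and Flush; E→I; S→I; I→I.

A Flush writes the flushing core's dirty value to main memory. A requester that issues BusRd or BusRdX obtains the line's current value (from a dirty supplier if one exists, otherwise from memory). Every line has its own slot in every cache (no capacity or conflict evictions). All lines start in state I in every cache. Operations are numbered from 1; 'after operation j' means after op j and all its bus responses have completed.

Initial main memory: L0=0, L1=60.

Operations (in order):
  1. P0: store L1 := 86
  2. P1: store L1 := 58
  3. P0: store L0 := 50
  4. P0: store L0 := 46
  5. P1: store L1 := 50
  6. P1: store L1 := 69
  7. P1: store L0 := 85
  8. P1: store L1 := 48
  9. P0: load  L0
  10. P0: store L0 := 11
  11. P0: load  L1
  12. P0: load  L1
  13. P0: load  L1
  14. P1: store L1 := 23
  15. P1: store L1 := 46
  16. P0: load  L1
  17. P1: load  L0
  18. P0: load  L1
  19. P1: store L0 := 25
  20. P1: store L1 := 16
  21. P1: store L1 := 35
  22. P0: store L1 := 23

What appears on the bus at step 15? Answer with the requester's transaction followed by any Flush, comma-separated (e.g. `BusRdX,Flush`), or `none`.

bus = none

step 1: P0: store L1 := 86  ⟶  MI  (L1)  txn=BusRdX  M[L1]=60
step 2: P1: store L1 := 58  ⟶  IM  (L1)  txn=BusRdX+Flush  M[L1]=86
step 3: P0: store L0 := 50  ⟶  MI  (L0)  txn=BusRdX  M[L0]=0
step 4: P0: store L0 := 46  ⟶  MI  (L0)  txn=∅  M[L0]=0
step 5: P1: store L1 := 50  ⟶  IM  (L1)  txn=∅  M[L1]=86
step 6: P1: store L1 := 69  ⟶  IM  (L1)  txn=∅  M[L1]=86
step 7: P1: store L0 := 85  ⟶  IM  (L0)  txn=BusRdX+Flush  M[L0]=46
step 8: P1: store L1 := 48  ⟶  IM  (L1)  txn=∅  M[L1]=86
step 9: P0: load  L0  ⟶  SO  (L0)  txn=BusRd  M[L0]=46
step 10: P0: store L0 := 11  ⟶  MI  (L0)  txn=BusUpgr+Flush  M[L0]=85
step 11: P0: load  L1  ⟶  SO  (L1)  txn=BusRd  M[L1]=86
step 12: P0: load  L1  ⟶  SO  (L1)  txn=∅  M[L1]=86
step 13: P0: load  L1  ⟶  SO  (L1)  txn=∅  M[L1]=86
step 14: P1: store L1 := 23  ⟶  IM  (L1)  txn=BusUpgr  M[L1]=86
step 15: P1: store L1 := 46  ⟶  IM  (L1)  txn=∅  M[L1]=86
step 16: P0: load  L1  ⟶  SO  (L1)  txn=BusRd  M[L1]=86
step 17: P1: load  L0  ⟶  OS  (L0)  txn=BusRd  M[L0]=85
step 18: P0: load  L1  ⟶  SO  (L1)  txn=∅  M[L1]=86
step 19: P1: store L0 := 25  ⟶  IM  (L0)  txn=BusUpgr+Flush  M[L0]=11
step 20: P1: store L1 := 16  ⟶  IM  (L1)  txn=BusUpgr  M[L1]=86
step 21: P1: store L1 := 35  ⟶  IM  (L1)  txn=∅  M[L1]=86
step 22: P0: store L1 := 23  ⟶  MI  (L1)  txn=BusRdX+Flush  M[L1]=35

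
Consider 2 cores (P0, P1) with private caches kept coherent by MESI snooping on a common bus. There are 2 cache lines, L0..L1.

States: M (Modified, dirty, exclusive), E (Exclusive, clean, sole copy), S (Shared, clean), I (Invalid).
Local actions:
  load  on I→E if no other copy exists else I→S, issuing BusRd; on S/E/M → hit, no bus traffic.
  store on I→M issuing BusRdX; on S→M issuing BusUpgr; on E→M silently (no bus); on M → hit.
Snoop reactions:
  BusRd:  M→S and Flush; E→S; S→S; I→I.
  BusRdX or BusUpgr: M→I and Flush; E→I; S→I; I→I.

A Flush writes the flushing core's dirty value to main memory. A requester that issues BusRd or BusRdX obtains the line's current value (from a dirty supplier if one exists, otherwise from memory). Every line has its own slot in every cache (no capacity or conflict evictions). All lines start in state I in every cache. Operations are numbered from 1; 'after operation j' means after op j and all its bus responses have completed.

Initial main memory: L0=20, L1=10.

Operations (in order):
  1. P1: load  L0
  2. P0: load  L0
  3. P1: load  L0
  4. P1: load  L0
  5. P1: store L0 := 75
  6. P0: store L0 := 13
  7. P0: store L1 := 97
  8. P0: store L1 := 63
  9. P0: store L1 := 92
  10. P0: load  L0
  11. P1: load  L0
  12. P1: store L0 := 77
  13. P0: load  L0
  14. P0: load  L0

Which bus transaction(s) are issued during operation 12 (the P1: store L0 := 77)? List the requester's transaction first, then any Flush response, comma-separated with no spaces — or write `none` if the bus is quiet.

bus = BusUpgr

1. P1: load  L0  bus=[BusRd]  L0: P0=I P1=E  mem[L0]=20
2. P0: load  L0  bus=[BusRd]  L0: P0=S P1=S  mem[L0]=20
3. P1: load  L0  bus=[-]  L0: P0=S P1=S  mem[L0]=20
4. P1: load  L0  bus=[-]  L0: P0=S P1=S  mem[L0]=20
5. P1: store L0 := 75  bus=[BusUpgr]  L0: P0=I P1=M  mem[L0]=20
6. P0: store L0 := 13  bus=[BusRdX,Flush]  L0: P0=M P1=I  mem[L0]=75
7. P0: store L1 := 97  bus=[BusRdX]  L1: P0=M P1=I  mem[L1]=10
8. P0: store L1 := 63  bus=[-]  L1: P0=M P1=I  mem[L1]=10
9. P0: store L1 := 92  bus=[-]  L1: P0=M P1=I  mem[L1]=10
10. P0: load  L0  bus=[-]  L0: P0=M P1=I  mem[L0]=75
11. P1: load  L0  bus=[BusRd,Flush]  L0: P0=S P1=S  mem[L0]=13
12. P1: store L0 := 77  bus=[BusUpgr]  L0: P0=I P1=M  mem[L0]=13
13. P0: load  L0  bus=[BusRd,Flush]  L0: P0=S P1=S  mem[L0]=77
14. P0: load  L0  bus=[-]  L0: P0=S P1=S  mem[L0]=77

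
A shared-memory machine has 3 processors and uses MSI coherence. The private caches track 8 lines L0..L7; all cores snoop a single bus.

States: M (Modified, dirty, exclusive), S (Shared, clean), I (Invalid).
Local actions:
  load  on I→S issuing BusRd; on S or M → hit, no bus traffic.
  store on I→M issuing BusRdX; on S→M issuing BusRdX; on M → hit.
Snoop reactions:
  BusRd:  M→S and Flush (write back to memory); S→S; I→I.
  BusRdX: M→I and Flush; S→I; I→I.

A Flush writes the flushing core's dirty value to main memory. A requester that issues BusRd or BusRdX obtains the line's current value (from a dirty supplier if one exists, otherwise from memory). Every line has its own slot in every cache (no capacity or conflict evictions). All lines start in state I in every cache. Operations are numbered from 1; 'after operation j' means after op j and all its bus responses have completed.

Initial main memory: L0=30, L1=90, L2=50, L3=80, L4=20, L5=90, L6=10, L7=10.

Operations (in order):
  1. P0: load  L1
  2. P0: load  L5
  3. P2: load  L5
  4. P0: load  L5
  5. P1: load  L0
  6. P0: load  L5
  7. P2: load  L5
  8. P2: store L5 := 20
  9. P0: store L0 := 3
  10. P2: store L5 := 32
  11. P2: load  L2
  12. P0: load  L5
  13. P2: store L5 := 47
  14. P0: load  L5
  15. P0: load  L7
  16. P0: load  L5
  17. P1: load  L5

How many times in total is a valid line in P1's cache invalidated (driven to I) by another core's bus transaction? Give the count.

invalidations = 1

  op1 P0: load  L1 → S/I/I on L1; bus BusRd; mem=90
  op2 P0: load  L5 → S/I/I on L5; bus BusRd; mem=90
  op3 P2: load  L5 → S/I/S on L5; bus BusRd; mem=90
  op4 P0: load  L5 → S/I/S on L5; bus (none); mem=90
  op5 P1: load  L0 → I/S/I on L0; bus BusRd; mem=30
  op6 P0: load  L5 → S/I/S on L5; bus (none); mem=90
  op7 P2: load  L5 → S/I/S on L5; bus (none); mem=90
  op8 P2: store L5 := 20 → I/I/M on L5; bus BusRdX; mem=90
  op9 P0: store L0 := 3 → M/I/I on L0; bus BusRdX; mem=30
  op10 P2: store L5 := 32 → I/I/M on L5; bus (none); mem=90
  op11 P2: load  L2 → I/I/S on L2; bus BusRd; mem=50
  op12 P0: load  L5 → S/I/S on L5; bus BusRd Flush; mem=32
  op13 P2: store L5 := 47 → I/I/M on L5; bus BusRdX; mem=32
  op14 P0: load  L5 → S/I/S on L5; bus BusRd Flush; mem=47
  op15 P0: load  L7 → S/I/I on L7; bus BusRd; mem=10
  op16 P0: load  L5 → S/I/S on L5; bus (none); mem=47
  op17 P1: load  L5 → S/S/S on L5; bus BusRd; mem=47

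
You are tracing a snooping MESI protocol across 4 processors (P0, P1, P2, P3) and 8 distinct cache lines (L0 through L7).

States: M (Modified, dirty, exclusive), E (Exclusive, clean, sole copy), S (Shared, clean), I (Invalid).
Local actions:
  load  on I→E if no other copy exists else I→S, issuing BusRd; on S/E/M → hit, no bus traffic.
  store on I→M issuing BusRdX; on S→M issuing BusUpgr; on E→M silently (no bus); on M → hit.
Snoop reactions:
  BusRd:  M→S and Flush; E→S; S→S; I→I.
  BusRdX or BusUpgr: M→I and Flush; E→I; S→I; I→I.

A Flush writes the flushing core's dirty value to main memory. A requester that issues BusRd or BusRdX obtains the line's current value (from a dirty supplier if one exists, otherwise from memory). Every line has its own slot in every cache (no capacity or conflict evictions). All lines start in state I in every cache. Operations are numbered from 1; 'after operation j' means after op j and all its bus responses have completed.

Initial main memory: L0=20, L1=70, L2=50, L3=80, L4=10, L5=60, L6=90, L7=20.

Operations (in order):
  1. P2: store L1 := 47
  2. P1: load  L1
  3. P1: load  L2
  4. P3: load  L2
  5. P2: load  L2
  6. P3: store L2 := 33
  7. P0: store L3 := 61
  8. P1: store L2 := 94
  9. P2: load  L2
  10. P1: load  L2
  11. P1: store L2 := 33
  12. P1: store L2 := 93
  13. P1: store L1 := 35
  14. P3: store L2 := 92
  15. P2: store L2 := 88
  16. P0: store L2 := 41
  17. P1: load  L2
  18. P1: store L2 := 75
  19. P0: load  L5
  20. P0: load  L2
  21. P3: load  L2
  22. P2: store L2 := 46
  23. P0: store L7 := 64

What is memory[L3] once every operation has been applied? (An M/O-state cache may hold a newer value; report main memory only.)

[1] P2: store L1 := 47 | P0:I, P1:I, P2:M(47), P3:I | bus: BusRdX
[2] P1: load  L1 | P0:I, P1:S(47), P2:S(47), P3:I | bus: BusRd,Flush
[3] P1: load  L2 | P0:I, P1:E(50), P2:I, P3:I | bus: BusRd
[4] P3: load  L2 | P0:I, P1:S(50), P2:I, P3:S(50) | bus: BusRd
[5] P2: load  L2 | P0:I, P1:S(50), P2:S(50), P3:S(50) | bus: BusRd
[6] P3: store L2 := 33 | P0:I, P1:I, P2:I, P3:M(33) | bus: BusUpgr
[7] P0: store L3 := 61 | P0:M(61), P1:I, P2:I, P3:I | bus: BusRdX
[8] P1: store L2 := 94 | P0:I, P1:M(94), P2:I, P3:I | bus: BusRdX,Flush
[9] P2: load  L2 | P0:I, P1:S(94), P2:S(94), P3:I | bus: BusRd,Flush
[10] P1: load  L2 | P0:I, P1:S(94), P2:S(94), P3:I | bus: none
[11] P1: store L2 := 33 | P0:I, P1:M(33), P2:I, P3:I | bus: BusUpgr
[12] P1: store L2 := 93 | P0:I, P1:M(93), P2:I, P3:I | bus: none
[13] P1: store L1 := 35 | P0:I, P1:M(35), P2:I, P3:I | bus: BusUpgr
[14] P3: store L2 := 92 | P0:I, P1:I, P2:I, P3:M(92) | bus: BusRdX,Flush
[15] P2: store L2 := 88 | P0:I, P1:I, P2:M(88), P3:I | bus: BusRdX,Flush
[16] P0: store L2 := 41 | P0:M(41), P1:I, P2:I, P3:I | bus: BusRdX,Flush
[17] P1: load  L2 | P0:S(41), P1:S(41), P2:I, P3:I | bus: BusRd,Flush
[18] P1: store L2 := 75 | P0:I, P1:M(75), P2:I, P3:I | bus: BusUpgr
[19] P0: load  L5 | P0:E(60), P1:I, P2:I, P3:I | bus: BusRd
[20] P0: load  L2 | P0:S(75), P1:S(75), P2:I, P3:I | bus: BusRd,Flush
[21] P3: load  L2 | P0:S(75), P1:S(75), P2:I, P3:S(75) | bus: BusRd
[22] P2: store L2 := 46 | P0:I, P1:I, P2:M(46), P3:I | bus: BusRdX
[23] P0: store L7 := 64 | P0:M(64), P1:I, P2:I, P3:I | bus: BusRdX

memory[L3] = 80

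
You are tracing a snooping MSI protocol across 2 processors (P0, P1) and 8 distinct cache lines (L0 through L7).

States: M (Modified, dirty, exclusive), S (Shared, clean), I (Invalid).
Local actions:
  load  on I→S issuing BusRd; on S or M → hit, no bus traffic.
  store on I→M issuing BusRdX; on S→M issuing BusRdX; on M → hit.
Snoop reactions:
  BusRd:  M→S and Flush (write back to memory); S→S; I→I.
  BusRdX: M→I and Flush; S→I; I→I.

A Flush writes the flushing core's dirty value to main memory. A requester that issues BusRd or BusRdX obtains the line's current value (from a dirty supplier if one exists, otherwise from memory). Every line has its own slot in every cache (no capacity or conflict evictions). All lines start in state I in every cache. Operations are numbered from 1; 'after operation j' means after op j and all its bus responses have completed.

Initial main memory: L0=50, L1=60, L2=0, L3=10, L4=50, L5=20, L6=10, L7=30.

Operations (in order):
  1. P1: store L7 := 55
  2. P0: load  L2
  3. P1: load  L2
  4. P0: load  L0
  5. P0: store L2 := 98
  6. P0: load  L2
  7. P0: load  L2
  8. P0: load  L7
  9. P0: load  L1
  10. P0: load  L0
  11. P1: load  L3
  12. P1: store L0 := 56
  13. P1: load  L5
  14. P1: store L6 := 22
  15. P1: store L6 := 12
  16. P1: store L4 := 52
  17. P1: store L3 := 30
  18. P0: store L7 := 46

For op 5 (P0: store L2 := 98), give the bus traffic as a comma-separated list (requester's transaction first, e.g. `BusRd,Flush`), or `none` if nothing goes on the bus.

bus = BusRdX

[1] P1: store L7 := 55 | P0:I, P1:M(55) | bus: BusRdX
[2] P0: load  L2 | P0:S(0), P1:I | bus: BusRd
[3] P1: load  L2 | P0:S(0), P1:S(0) | bus: BusRd
[4] P0: load  L0 | P0:S(50), P1:I | bus: BusRd
[5] P0: store L2 := 98 | P0:M(98), P1:I | bus: BusRdX
[6] P0: load  L2 | P0:M(98), P1:I | bus: none
[7] P0: load  L2 | P0:M(98), P1:I | bus: none
[8] P0: load  L7 | P0:S(55), P1:S(55) | bus: BusRd,Flush
[9] P0: load  L1 | P0:S(60), P1:I | bus: BusRd
[10] P0: load  L0 | P0:S(50), P1:I | bus: none
[11] P1: load  L3 | P0:I, P1:S(10) | bus: BusRd
[12] P1: store L0 := 56 | P0:I, P1:M(56) | bus: BusRdX
[13] P1: load  L5 | P0:I, P1:S(20) | bus: BusRd
[14] P1: store L6 := 22 | P0:I, P1:M(22) | bus: BusRdX
[15] P1: store L6 := 12 | P0:I, P1:M(12) | bus: none
[16] P1: store L4 := 52 | P0:I, P1:M(52) | bus: BusRdX
[17] P1: store L3 := 30 | P0:I, P1:M(30) | bus: BusRdX
[18] P0: store L7 := 46 | P0:M(46), P1:I | bus: BusRdX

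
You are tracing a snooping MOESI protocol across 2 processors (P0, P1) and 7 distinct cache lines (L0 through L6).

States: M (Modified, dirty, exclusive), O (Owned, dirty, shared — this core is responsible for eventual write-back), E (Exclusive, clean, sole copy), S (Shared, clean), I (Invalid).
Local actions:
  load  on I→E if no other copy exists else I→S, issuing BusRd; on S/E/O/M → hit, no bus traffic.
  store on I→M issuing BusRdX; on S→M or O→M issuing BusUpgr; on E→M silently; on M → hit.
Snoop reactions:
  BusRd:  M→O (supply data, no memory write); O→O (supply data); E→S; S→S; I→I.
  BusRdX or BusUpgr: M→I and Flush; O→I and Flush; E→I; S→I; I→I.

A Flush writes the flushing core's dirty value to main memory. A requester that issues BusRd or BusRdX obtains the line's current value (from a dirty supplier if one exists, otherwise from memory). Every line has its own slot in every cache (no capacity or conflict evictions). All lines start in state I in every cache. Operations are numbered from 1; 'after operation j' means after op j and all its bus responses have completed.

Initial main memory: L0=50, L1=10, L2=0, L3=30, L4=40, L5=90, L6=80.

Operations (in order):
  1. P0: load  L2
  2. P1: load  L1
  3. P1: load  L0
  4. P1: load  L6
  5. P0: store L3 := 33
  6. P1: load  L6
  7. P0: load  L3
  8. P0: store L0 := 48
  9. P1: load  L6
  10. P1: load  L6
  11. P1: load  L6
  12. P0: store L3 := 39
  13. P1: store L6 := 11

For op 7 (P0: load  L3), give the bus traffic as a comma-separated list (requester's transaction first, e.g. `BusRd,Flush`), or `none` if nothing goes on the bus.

bus = none

1. P0: load  L2  bus=[BusRd]  L2: P0=E P1=I  mem[L2]=0
2. P1: load  L1  bus=[BusRd]  L1: P0=I P1=E  mem[L1]=10
3. P1: load  L0  bus=[BusRd]  L0: P0=I P1=E  mem[L0]=50
4. P1: load  L6  bus=[BusRd]  L6: P0=I P1=E  mem[L6]=80
5. P0: store L3 := 33  bus=[BusRdX]  L3: P0=M P1=I  mem[L3]=30
6. P1: load  L6  bus=[-]  L6: P0=I P1=E  mem[L6]=80
7. P0: load  L3  bus=[-]  L3: P0=M P1=I  mem[L3]=30
8. P0: store L0 := 48  bus=[BusRdX]  L0: P0=M P1=I  mem[L0]=50
9. P1: load  L6  bus=[-]  L6: P0=I P1=E  mem[L6]=80
10. P1: load  L6  bus=[-]  L6: P0=I P1=E  mem[L6]=80
11. P1: load  L6  bus=[-]  L6: P0=I P1=E  mem[L6]=80
12. P0: store L3 := 39  bus=[-]  L3: P0=M P1=I  mem[L3]=30
13. P1: store L6 := 11  bus=[-]  L6: P0=I P1=M  mem[L6]=80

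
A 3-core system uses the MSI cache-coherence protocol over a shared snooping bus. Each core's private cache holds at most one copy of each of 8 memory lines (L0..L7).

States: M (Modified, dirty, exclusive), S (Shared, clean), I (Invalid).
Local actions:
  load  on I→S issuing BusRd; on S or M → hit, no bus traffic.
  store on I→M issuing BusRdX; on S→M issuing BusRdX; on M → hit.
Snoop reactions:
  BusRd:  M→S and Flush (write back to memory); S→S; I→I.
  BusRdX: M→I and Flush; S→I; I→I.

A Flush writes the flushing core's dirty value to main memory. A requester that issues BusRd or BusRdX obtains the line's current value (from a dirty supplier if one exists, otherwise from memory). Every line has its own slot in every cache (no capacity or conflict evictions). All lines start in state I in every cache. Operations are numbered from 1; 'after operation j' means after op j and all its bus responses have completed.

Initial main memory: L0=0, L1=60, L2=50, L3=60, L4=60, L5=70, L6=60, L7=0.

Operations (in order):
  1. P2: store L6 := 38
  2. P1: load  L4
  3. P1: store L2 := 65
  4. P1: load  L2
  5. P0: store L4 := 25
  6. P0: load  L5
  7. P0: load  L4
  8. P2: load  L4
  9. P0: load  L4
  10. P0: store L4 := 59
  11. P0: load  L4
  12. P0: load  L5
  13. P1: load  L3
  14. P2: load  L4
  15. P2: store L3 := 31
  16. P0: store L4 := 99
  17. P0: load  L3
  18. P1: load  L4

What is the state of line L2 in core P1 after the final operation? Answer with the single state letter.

state = M

[1] P2: store L6 := 38 | P0:I, P1:I, P2:M(38) | bus: BusRdX
[2] P1: load  L4 | P0:I, P1:S(60), P2:I | bus: BusRd
[3] P1: store L2 := 65 | P0:I, P1:M(65), P2:I | bus: BusRdX
[4] P1: load  L2 | P0:I, P1:M(65), P2:I | bus: none
[5] P0: store L4 := 25 | P0:M(25), P1:I, P2:I | bus: BusRdX
[6] P0: load  L5 | P0:S(70), P1:I, P2:I | bus: BusRd
[7] P0: load  L4 | P0:M(25), P1:I, P2:I | bus: none
[8] P2: load  L4 | P0:S(25), P1:I, P2:S(25) | bus: BusRd,Flush
[9] P0: load  L4 | P0:S(25), P1:I, P2:S(25) | bus: none
[10] P0: store L4 := 59 | P0:M(59), P1:I, P2:I | bus: BusRdX
[11] P0: load  L4 | P0:M(59), P1:I, P2:I | bus: none
[12] P0: load  L5 | P0:S(70), P1:I, P2:I | bus: none
[13] P1: load  L3 | P0:I, P1:S(60), P2:I | bus: BusRd
[14] P2: load  L4 | P0:S(59), P1:I, P2:S(59) | bus: BusRd,Flush
[15] P2: store L3 := 31 | P0:I, P1:I, P2:M(31) | bus: BusRdX
[16] P0: store L4 := 99 | P0:M(99), P1:I, P2:I | bus: BusRdX
[17] P0: load  L3 | P0:S(31), P1:I, P2:S(31) | bus: BusRd,Flush
[18] P1: load  L4 | P0:S(99), P1:S(99), P2:I | bus: BusRd,Flush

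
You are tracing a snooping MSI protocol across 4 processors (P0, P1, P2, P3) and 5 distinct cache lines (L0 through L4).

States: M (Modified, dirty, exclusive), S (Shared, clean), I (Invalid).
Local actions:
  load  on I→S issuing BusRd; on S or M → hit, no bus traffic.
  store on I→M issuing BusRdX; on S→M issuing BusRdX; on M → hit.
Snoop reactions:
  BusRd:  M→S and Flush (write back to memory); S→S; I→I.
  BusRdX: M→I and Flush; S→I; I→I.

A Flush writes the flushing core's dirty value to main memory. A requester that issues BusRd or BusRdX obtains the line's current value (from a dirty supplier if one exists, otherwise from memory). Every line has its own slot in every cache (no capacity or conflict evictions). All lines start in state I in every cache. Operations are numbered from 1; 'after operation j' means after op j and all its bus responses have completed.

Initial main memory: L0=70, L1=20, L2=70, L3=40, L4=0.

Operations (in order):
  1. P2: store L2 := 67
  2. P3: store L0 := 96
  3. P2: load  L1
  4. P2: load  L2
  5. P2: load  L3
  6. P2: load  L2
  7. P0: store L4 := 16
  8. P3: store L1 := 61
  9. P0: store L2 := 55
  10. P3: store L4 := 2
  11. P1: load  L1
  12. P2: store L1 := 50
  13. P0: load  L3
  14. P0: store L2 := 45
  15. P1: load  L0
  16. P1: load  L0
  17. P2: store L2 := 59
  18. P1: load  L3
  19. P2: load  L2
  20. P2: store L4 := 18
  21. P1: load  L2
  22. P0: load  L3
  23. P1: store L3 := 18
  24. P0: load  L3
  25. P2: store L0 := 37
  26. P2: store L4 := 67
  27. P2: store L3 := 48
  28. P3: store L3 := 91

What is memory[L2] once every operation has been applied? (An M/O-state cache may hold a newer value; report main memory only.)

memory[L2] = 59

1. P2: store L2 := 67  bus=[BusRdX]  L2: P0=I P1=I P2=M P3=I  mem[L2]=70
2. P3: store L0 := 96  bus=[BusRdX]  L0: P0=I P1=I P2=I P3=M  mem[L0]=70
3. P2: load  L1  bus=[BusRd]  L1: P0=I P1=I P2=S P3=I  mem[L1]=20
4. P2: load  L2  bus=[-]  L2: P0=I P1=I P2=M P3=I  mem[L2]=70
5. P2: load  L3  bus=[BusRd]  L3: P0=I P1=I P2=S P3=I  mem[L3]=40
6. P2: load  L2  bus=[-]  L2: P0=I P1=I P2=M P3=I  mem[L2]=70
7. P0: store L4 := 16  bus=[BusRdX]  L4: P0=M P1=I P2=I P3=I  mem[L4]=0
8. P3: store L1 := 61  bus=[BusRdX]  L1: P0=I P1=I P2=I P3=M  mem[L1]=20
9. P0: store L2 := 55  bus=[BusRdX,Flush]  L2: P0=M P1=I P2=I P3=I  mem[L2]=67
10. P3: store L4 := 2  bus=[BusRdX,Flush]  L4: P0=I P1=I P2=I P3=M  mem[L4]=16
11. P1: load  L1  bus=[BusRd,Flush]  L1: P0=I P1=S P2=I P3=S  mem[L1]=61
12. P2: store L1 := 50  bus=[BusRdX]  L1: P0=I P1=I P2=M P3=I  mem[L1]=61
13. P0: load  L3  bus=[BusRd]  L3: P0=S P1=I P2=S P3=I  mem[L3]=40
14. P0: store L2 := 45  bus=[-]  L2: P0=M P1=I P2=I P3=I  mem[L2]=67
15. P1: load  L0  bus=[BusRd,Flush]  L0: P0=I P1=S P2=I P3=S  mem[L0]=96
16. P1: load  L0  bus=[-]  L0: P0=I P1=S P2=I P3=S  mem[L0]=96
17. P2: store L2 := 59  bus=[BusRdX,Flush]  L2: P0=I P1=I P2=M P3=I  mem[L2]=45
18. P1: load  L3  bus=[BusRd]  L3: P0=S P1=S P2=S P3=I  mem[L3]=40
19. P2: load  L2  bus=[-]  L2: P0=I P1=I P2=M P3=I  mem[L2]=45
20. P2: store L4 := 18  bus=[BusRdX,Flush]  L4: P0=I P1=I P2=M P3=I  mem[L4]=2
21. P1: load  L2  bus=[BusRd,Flush]  L2: P0=I P1=S P2=S P3=I  mem[L2]=59
22. P0: load  L3  bus=[-]  L3: P0=S P1=S P2=S P3=I  mem[L3]=40
23. P1: store L3 := 18  bus=[BusRdX]  L3: P0=I P1=M P2=I P3=I  mem[L3]=40
24. P0: load  L3  bus=[BusRd,Flush]  L3: P0=S P1=S P2=I P3=I  mem[L3]=18
25. P2: store L0 := 37  bus=[BusRdX]  L0: P0=I P1=I P2=M P3=I  mem[L0]=96
26. P2: store L4 := 67  bus=[-]  L4: P0=I P1=I P2=M P3=I  mem[L4]=2
27. P2: store L3 := 48  bus=[BusRdX]  L3: P0=I P1=I P2=M P3=I  mem[L3]=18
28. P3: store L3 := 91  bus=[BusRdX,Flush]  L3: P0=I P1=I P2=I P3=M  mem[L3]=48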